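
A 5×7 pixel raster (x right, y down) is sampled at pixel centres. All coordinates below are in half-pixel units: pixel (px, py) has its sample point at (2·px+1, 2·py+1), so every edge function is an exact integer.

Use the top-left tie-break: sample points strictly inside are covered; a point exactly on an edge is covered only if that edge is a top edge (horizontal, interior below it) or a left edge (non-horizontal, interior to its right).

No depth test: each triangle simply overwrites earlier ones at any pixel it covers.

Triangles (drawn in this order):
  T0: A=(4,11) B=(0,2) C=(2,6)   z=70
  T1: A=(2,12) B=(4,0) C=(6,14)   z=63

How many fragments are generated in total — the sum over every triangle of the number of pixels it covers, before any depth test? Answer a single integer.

T0:
  2·area = 2
  edge (4, 11)→(0, 2): d=(-4,-9) top-left  bias=+0
  edge (0, 2)→(2, 6): d=(2,4) right/bottom  bias=-1
  edge (2, 6)→(4, 11): d=(2,5) right/bottom  bias=-1
  covered (0 px):
    · · · · ·
    · · · · ·
    · · · · ·
    · · · · ·
    · · · · ·
    · · · · ·
    · · · · ·
T1:
  2·area = 52
  edge (2, 12)→(4, 0): d=(2,-12) top-left  bias=+0
  edge (4, 0)→(6, 14): d=(2,14) right/bottom  bias=-1
  edge (6, 14)→(2, 12): d=(-4,-2) top-left  bias=+0
    (1,3)@(3, 7): e=[2,28,22] → #
    (2,3)@(5, 7): e=[26,0,26] → ·  [on edge]
    (1,4)@(3, 9): e=[6,32,14] → #
    (2,4)@(5, 9): e=[30,4,18] → #
    (3,4)@(7, 9): e=[54,-24,22] → ·
    (1,5)@(3, 11): e=[10,36,6] → #
    (3,5)@(7, 11): e=[58,-20,14] → ·
    (1,6)@(3, 13): e=[14,40,-2] → ·
    (2,6)@(5, 13): e=[38,12,2] → #
    (3,6)@(7, 13): e=[62,-16,6] → ·
  covered (6 px):
    · · · · ·
    · · · · ·
    · · · · ·
    · # · · ·
    · # # · ·
    · # # · ·
    · · # · ·

Final: 6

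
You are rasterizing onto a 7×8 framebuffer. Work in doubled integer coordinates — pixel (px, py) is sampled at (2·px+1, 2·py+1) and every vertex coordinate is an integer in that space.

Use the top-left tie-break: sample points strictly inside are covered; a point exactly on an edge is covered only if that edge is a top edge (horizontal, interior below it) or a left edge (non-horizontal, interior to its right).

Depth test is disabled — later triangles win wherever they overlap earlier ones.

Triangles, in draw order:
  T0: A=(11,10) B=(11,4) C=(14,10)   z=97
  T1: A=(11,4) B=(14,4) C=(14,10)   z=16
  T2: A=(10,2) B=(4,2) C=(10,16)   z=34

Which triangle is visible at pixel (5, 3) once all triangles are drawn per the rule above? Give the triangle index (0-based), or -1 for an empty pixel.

T0:
  2·area = 18
  edge (11, 10)→(11, 4): d=(0,-6) top-left  bias=+0
  edge (11, 4)→(14, 10): d=(3,6) right/bottom  bias=-1
  edge (14, 10)→(11, 10): d=(-3,0) right/bottom  bias=-1
    (5,0)@(11, 1): e=[0,-9,27] → .  [on edge]
    (5,1)@(11, 3): e=[0,-3,21] → .  [on edge]
    (5,2)@(11, 5): e=[0,3,15] → X  [on edge]
    (6,2)@(13, 5): e=[12,-9,15] → .
    (5,3)@(11, 7): e=[0,9,9] → X  [on edge]
    (6,3)@(13, 7): e=[12,-3,9] → .
    (5,4)@(11, 9): e=[0,15,3] → X  [on edge]
    (6,4)@(13, 9): e=[12,3,3] → X
    (5,5)@(11, 11): e=[0,21,-3] → .  [on edge]
    (6,5)@(13, 11): e=[12,9,-3] → .
    (5,6)@(11, 13): e=[0,27,-9] → .  [on edge]
    (5,7)@(11, 15): e=[0,33,-15] → .  [on edge]
  covered (4 px):
    . . . . . . .
    . . . . . . .
    . . . . . X .
    . . . . . X .
    . . . . . X X
    . . . . . . .
    . . . . . . .
    . . . . . . .
T1:
  2·area = 18
  edge (11, 4)→(14, 4): d=(3,0) top-left  bias=+0
  edge (14, 4)→(14, 10): d=(0,6) right/bottom  bias=-1
  edge (14, 10)→(11, 4): d=(-3,-6) top-left  bias=+0
    (6,2)@(13, 5): e=[3,6,9] → X
    (6,3)@(13, 7): e=[9,6,3] → X
    (6,4)@(13, 9): e=[15,6,-3] → .
  covered (2 px):
    . . . . . . .
    . . . . . . .
    . . . . . . X
    . . . . . . X
    . . . . . . .
    . . . . . . .
    . . . . . . .
    . . . . . . .
T2:
  2·area = 84  (B↔C swapped to make it positive)
  edge (10, 2)→(10, 16): d=(0,14) right/bottom  bias=-1
  edge (10, 16)→(4, 2): d=(-6,-14) top-left  bias=+0
  edge (4, 2)→(10, 2): d=(6,0) top-left  bias=+0
    (2,1)@(5, 3): e=[70,8,6] → X
    (3,1)@(7, 3): e=[42,36,6] → X
    (4,1)@(9, 3): e=[14,64,6] → X
    (5,1)@(11, 3): e=[-14,92,6] → .
    (2,2)@(5, 5): e=[70,-4,18] → .
    (3,2)@(7, 5): e=[42,24,18] → X
    (5,2)@(11, 5): e=[-14,80,18] → .
    (3,3)@(7, 7): e=[42,12,30] → X
    (5,3)@(11, 7): e=[-14,68,30] → .
    (3,4)@(7, 9): e=[42,0,42] → X  [on edge]
    (5,4)@(11, 9): e=[-14,56,42] → .
    (3,5)@(7, 11): e=[42,-12,54] → .
  covered (11 px):
    . . . . . . .
    . . X X X . .
    . . . X X . .
    . . . X X . .
    . . . X X . .
    . . . . X . .
    . . . . X . .
    . . . . . . .

Z-buffer (winner per pixel, '.' = empty):
  . . . . . . .
  . . 2 2 2 . .
  . . . 2 2 0 1
  . . . 2 2 0 1
  . . . 2 2 0 0
  . . . . 2 . .
  . . . . 2 . .
  . . . . . . .

Final: 0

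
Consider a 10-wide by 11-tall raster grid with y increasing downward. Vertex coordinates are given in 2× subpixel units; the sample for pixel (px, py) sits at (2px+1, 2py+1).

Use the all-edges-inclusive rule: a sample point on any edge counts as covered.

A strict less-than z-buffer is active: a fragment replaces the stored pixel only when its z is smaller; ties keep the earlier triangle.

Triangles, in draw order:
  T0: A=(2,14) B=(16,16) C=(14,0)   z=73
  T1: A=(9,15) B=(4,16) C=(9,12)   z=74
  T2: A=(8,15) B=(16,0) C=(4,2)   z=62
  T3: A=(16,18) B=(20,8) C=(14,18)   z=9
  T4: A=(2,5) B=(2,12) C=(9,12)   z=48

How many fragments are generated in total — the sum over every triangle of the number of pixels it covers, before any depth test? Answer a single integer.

T0:
  2·area = 220  (B↔C swapped to make it positive)
  edge (2, 14)→(14, 0): d=(12,-14) inclusive
  edge (14, 0)→(16, 16): d=(2,16) inclusive
  edge (16, 16)→(2, 14): d=(-14,-2) inclusive
    (6,1)@(13, 3): e=[22,22,176] → #
    (7,1)@(15, 3): e=[50,-10,180] → ·
    (5,2)@(11, 5): e=[18,58,144] → #
    (7,2)@(15, 5): e=[74,-6,152] → ·
    (4,3)@(9, 7): e=[14,94,112] → #
    (7,3)@(15, 7): e=[98,-2,124] → ·
    (3,4)@(7, 9): e=[10,130,80] → #
    (7,4)@(15, 9): e=[122,2,96] → #
    (8,4)@(17, 9): e=[150,-30,100] → ·
    (2,5)@(5, 11): e=[6,166,48] → #
    (8,5)@(17, 11): e=[174,-26,72] → ·
    (1,6)@(3, 13): e=[2,202,16] → #
    (4,7)@(9, 15): e=[110,110,0] → #  [on edge]
  covered (28 px):
    · · · · · · · · · ·
    · · · · · · # · · ·
    · · · · · # # · · ·
    · · · · # # # · · ·
    · · · # # # # # · ·
    · · # # # # # # · ·
    · # # # # # # # · ·
    · · · · # # # # · ·
    · · · · · · · · · ·
    · · · · · · · · · ·
    · · · · · · · · · ·
T1:
  2·area = 15
  edge (9, 15)→(4, 16): d=(-5,1) inclusive
  edge (4, 16)→(9, 12): d=(5,-4) inclusive
  edge (9, 12)→(9, 15): d=(0,3) inclusive
    (4,0)@(9, 1): e=[70,-55,0] → ·  [on edge]
    (4,1)@(9, 3): e=[60,-45,0] → ·  [on edge]
    (4,2)@(9, 5): e=[50,-35,0] → ·  [on edge]
    (4,3)@(9, 7): e=[40,-25,0] → ·  [on edge]
    (4,4)@(9, 9): e=[30,-15,0] → ·  [on edge]
    (4,5)@(9, 11): e=[20,-5,0] → ·  [on edge]
    (4,6)@(9, 13): e=[10,5,0] → #  [on edge]
    (5,6)@(11, 13): e=[8,13,-6] → ·
    (9,6)@(19, 13): e=[0,45,-30] → ·  [on edge]
    (3,7)@(7, 15): e=[2,7,6] → #
    (4,7)@(9, 15): e=[0,15,0] → #  [on edge]
    (5,7)@(11, 15): e=[-2,23,-6] → ·
    (4,8)@(9, 17): e=[-10,25,0] → ·  [on edge]
    (4,9)@(9, 19): e=[-20,35,0] → ·  [on edge]
    (4,10)@(9, 21): e=[-30,45,0] → ·  [on edge]
  covered (3 px):
    · · · · · · · · · ·
    · · · · · · · · · ·
    · · · · · · · · · ·
    · · · · · · · · · ·
    · · · · · · · · · ·
    · · · · · · · · · ·
    · · · · # · · · · ·
    · · · # # · · · · ·
    · · · · · · · · · ·
    · · · · · · · · · ·
    · · · · · · · · · ·
T2:
  2·area = 164  (B↔C swapped to make it positive)
  edge (8, 15)→(4, 2): d=(-4,-13) inclusive
  edge (4, 2)→(16, 0): d=(12,-2) inclusive
  edge (16, 0)→(8, 15): d=(-8,15) inclusive
    (5,0)@(11, 1): e=[95,2,67] → #
    (6,0)@(13, 1): e=[121,6,37] → #
    (7,0)@(15, 1): e=[147,10,7] → #
    (8,0)@(17, 1): e=[173,14,-23] → ·
    (2,1)@(5, 3): e=[9,14,141] → #
    (3,1)@(7, 3): e=[35,18,111] → #
    (4,1)@(9, 3): e=[61,22,81] → #
    (7,1)@(15, 3): e=[139,34,-9] → ·
    (2,2)@(5, 5): e=[1,38,125] → #
    (7,2)@(15, 5): e=[131,58,-25] → ·
    (2,3)@(5, 7): e=[-7,62,109] → ·
    (3,3)@(7, 7): e=[19,66,79] → #
  covered (22 px):
    · · · · · # # # · ·
    · · # # # # # · · ·
    · · # # # # # · · ·
    · · · # # # · · · ·
    · · · # # # · · · ·
    · · · # # · · · · ·
    · · · · # · · · · ·
    · · · · · · · · · ·
    · · · · · · · · · ·
    · · · · · · · · · ·
    · · · · · · · · · ·
T3:
  2·area = 20  (B↔C swapped to make it positive)
  edge (16, 18)→(14, 18): d=(-2,0) inclusive
  edge (14, 18)→(20, 8): d=(6,-10) inclusive
  edge (20, 8)→(16, 18): d=(-4,10) inclusive
    (8,6)@(17, 13): e=[10,0,10] → #  [on edge]
    (9,6)@(19, 13): e=[10,20,-10] → ·
    (8,7)@(17, 15): e=[6,12,2] → #
    (9,7)@(19, 15): e=[6,32,-18] → ·
    (7,8)@(15, 17): e=[2,4,14] → #
    (8,8)@(17, 17): e=[2,24,-6] → ·
    (7,9)@(15, 19): e=[-2,16,6] → ·
  covered (3 px):
    · · · · · · · · · ·
    · · · · · · · · · ·
    · · · · · · · · · ·
    · · · · · · · · · ·
    · · · · · · · · · ·
    · · · · · · · · · ·
    · · · · · · · · # ·
    · · · · · · · · # ·
    · · · · · · · # · ·
    · · · · · · · · · ·
    · · · · · · · · · ·
T4:
  2·area = 49  (B↔C swapped to make it positive)
  edge (2, 5)→(9, 12): d=(7,7) inclusive
  edge (9, 12)→(2, 12): d=(-7,0) inclusive
  edge (2, 12)→(2, 5): d=(0,-7) inclusive
    (1,3)@(3, 7): e=[7,35,7] → #
    (2,3)@(5, 7): e=[-7,35,21] → ·
    (1,4)@(3, 9): e=[21,21,7] → #
    (2,4)@(5, 9): e=[7,21,21] → #
    (3,4)@(7, 9): e=[-7,21,35] → ·
    (1,5)@(3, 11): e=[35,7,7] → #
    (3,5)@(7, 11): e=[7,7,35] → #
    (4,5)@(9, 11): e=[-7,7,49] → ·
    (1,6)@(3, 13): e=[49,-7,7] → ·
    (2,6)@(5, 13): e=[35,-7,21] → ·
    (3,6)@(7, 13): e=[21,-7,35] → ·
  covered (6 px):
    · · · · · · · · · ·
    · · · · · · · · · ·
    · · · · · · · · · ·
    · # · · · · · · · ·
    · # # · · · · · · ·
    · # # # · · · · · ·
    · · · · · · · · · ·
    · · · · · · · · · ·
    · · · · · · · · · ·
    · · · · · · · · · ·
    · · · · · · · · · ·

Final: 62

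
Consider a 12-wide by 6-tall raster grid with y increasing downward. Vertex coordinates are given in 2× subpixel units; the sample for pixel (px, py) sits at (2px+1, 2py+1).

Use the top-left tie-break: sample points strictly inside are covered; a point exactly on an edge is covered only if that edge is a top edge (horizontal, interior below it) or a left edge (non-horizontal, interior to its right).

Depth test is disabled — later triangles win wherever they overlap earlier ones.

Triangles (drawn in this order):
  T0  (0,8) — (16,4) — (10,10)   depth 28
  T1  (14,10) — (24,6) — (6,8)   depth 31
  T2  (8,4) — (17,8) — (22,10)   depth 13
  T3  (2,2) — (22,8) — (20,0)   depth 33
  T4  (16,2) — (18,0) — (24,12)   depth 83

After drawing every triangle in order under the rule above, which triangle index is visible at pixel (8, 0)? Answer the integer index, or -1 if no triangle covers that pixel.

T0:
  2·area = 72
  edge (0, 8)→(16, 4): d=(16,-4) top-left  bias=+0
  edge (16, 4)→(10, 10): d=(-6,6) right/bottom  bias=-1
  edge (10, 10)→(0, 8): d=(-10,-2) top-left  bias=+0
    (9,0)@(19, 1): e=[-36,0,108] → .  [on edge]
    (8,1)@(17, 3): e=[-12,0,84] → .  [on edge]
    (6,2)@(13, 5): e=[4,12,56] → X
    (7,2)@(15, 5): e=[12,0,60] → .  [on edge]
    (2,3)@(5, 7): e=[4,48,20] → X
    (3,3)@(7, 7): e=[12,36,24] → X
    (4,3)@(9, 7): e=[20,24,28] → X
    (5,3)@(11, 7): e=[28,12,32] → X
    (6,3)@(13, 7): e=[36,0,36] → .  [on edge]
    (2,4)@(5, 9): e=[36,36,0] → X  [on edge]
    (5,4)@(11, 9): e=[60,0,12] → .  [on edge]
    (2,5)@(5, 11): e=[68,24,-20] → .
    (4,5)@(9, 11): e=[84,0,-12] → .  [on edge]
    (7,5)@(15, 11): e=[108,-36,0] → .  [on edge]
  covered (8 px):
    . . . . . . . . . . . .
    . . . . . . . . . . . .
    . . . . . . X . . . . .
    . . X X X X . . . . . .
    . . X X X . . . . . . .
    . . . . . . . . . . . .
T1:
  2·area = 52  (B↔C swapped to make it positive)
  edge (14, 10)→(6, 8): d=(-8,-2) top-left  bias=+0
  edge (6, 8)→(24, 6): d=(18,-2) top-left  bias=+0
  edge (24, 6)→(14, 10): d=(-10,4) right/bottom  bias=-1
    (7,3)@(15, 7): e=[26,0,26] → X  [on edge]
    (8,3)@(17, 7): e=[30,4,18] → X
    (9,3)@(19, 7): e=[34,8,10] → X
    (10,3)@(21, 7): e=[38,12,2] → X
    (11,3)@(23, 7): e=[42,16,-6] → .
    (5,4)@(11, 9): e=[2,28,22] → X
    (6,4)@(13, 9): e=[6,32,14] → X
    (8,4)@(17, 9): e=[14,40,-2] → .
    (9,4)@(19, 9): e=[18,44,-10] → .
    (10,4)@(21, 9): e=[22,48,-18] → .
    (5,5)@(11, 11): e=[-14,64,2] → .
    (6,5)@(13, 11): e=[-10,68,-6] → .
  covered (7 px):
    . . . . . . . . . . . .
    . . . . . . . . . . . .
    . . . . . . . . . . . .
    . . . . . . . X X X X .
    . . . . . X X X . . . .
    . . . . . . . . . . . .
T2:
  2·area = 2  (B↔C swapped to make it positive)
  edge (8, 4)→(22, 10): d=(14,6) right/bottom  bias=-1
  edge (22, 10)→(17, 8): d=(-5,-2) top-left  bias=+0
  edge (17, 8)→(8, 4): d=(-9,-4) top-left  bias=+0
    (0,0)@(1, 1): e=[0,3,-1] → .  [on edge]
    (7,3)@(15, 7): e=[0,1,1] → .  [on edge]
  covered (0 px):
    . . . . . . . . . . . .
    . . . . . . . . . . . .
    . . . . . . . . . . . .
    . . . . . . . . . . . .
    . . . . . . . . . . . .
    . . . . . . . . . . . .
T3:
  2·area = 148  (B↔C swapped to make it positive)
  edge (2, 2)→(20, 0): d=(18,-2) top-left  bias=+0
  edge (20, 0)→(22, 8): d=(2,8) right/bottom  bias=-1
  edge (22, 8)→(2, 2): d=(-20,-6) top-left  bias=+0
    (5,0)@(11, 1): e=[0,74,74] → X  [on edge]
    (6,0)@(13, 1): e=[4,58,86] → X
    (7,0)@(15, 1): e=[8,42,98] → X
    (8,0)@(17, 1): e=[12,26,110] → X
    (9,0)@(19, 1): e=[16,10,122] → X
    (10,0)@(21, 1): e=[20,-6,134] → .
    (3,1)@(7, 3): e=[28,110,10] → X
    (4,1)@(9, 3): e=[32,94,22] → X
    (10,1)@(21, 3): e=[56,-2,94] → .
    (3,2)@(7, 5): e=[64,114,-30] → .
    (4,2)@(9, 5): e=[68,98,-18] → .
    (5,2)@(11, 5): e=[72,82,-6] → .
  covered (19 px):
    . . . . . X X X X X . .
    . . . X X X X X X X . .
    . . . . . . X X X X X .
    . . . . . . . . . X X .
    . . . . . . . . . . . .
    . . . . . . . . . . . .
T4:
  2·area = 36
  edge (16, 2)→(18, 0): d=(2,-2) top-left  bias=+0
  edge (18, 0)→(24, 12): d=(6,12) right/bottom  bias=-1
  edge (24, 12)→(16, 2): d=(-8,-10) top-left  bias=+0
    (8,0)@(17, 1): e=[0,18,18] → X  [on edge]
    (9,0)@(19, 1): e=[4,-6,38] → .
    (7,1)@(15, 3): e=[0,54,-18] → .  [on edge]
    (8,1)@(17, 3): e=[4,30,2] → X
    (9,1)@(19, 3): e=[8,6,22] → X
    (10,1)@(21, 3): e=[12,-18,42] → .
    (6,2)@(13, 5): e=[0,90,-54] → .  [on edge]
    (8,2)@(17, 5): e=[8,42,-14] → .
    (9,2)@(19, 5): e=[12,18,6] → X
    (10,2)@(21, 5): e=[16,-6,26] → .
    (5,3)@(11, 7): e=[0,126,-90] → .  [on edge]
    (9,3)@(19, 7): e=[16,30,-10] → .
    (4,4)@(9, 9): e=[0,162,-126] → .  [on edge]
    (3,5)@(7, 11): e=[0,198,-162] → .  [on edge]
  covered (5 px):
    . . . . . . . . X . . .
    . . . . . . . . X X . .
    . . . . . . . . . X . .
    . . . . . . . . . . X .
    . . . . . . . . . . . .
    . . . . . . . . . . . .

Z-buffer (winner per pixel, '.' = empty):
  . . . . . 3 3 3 4 3 . .
  . . . 3 3 3 3 3 4 4 . .
  . . . . . . 3 3 3 4 3 .
  . . 0 0 0 0 . 1 1 3 4 .
  . . 0 0 0 1 1 1 . . . .
  . . . . . . . . . . . .

Result: 4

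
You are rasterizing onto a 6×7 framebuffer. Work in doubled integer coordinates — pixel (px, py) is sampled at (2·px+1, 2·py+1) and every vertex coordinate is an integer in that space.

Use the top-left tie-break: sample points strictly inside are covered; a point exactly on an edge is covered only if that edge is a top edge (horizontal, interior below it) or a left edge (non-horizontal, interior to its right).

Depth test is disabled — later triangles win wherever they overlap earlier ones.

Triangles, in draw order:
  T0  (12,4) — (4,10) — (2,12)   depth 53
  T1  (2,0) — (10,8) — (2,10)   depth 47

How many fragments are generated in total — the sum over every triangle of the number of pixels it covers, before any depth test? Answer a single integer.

T0:
  2·area = 4  (B↔C swapped to make it positive)
  edge (12, 4)→(2, 12): d=(-10,8) right/bottom  bias=-1
  edge (2, 12)→(4, 10): d=(2,-2) top-left  bias=+0
  edge (4, 10)→(12, 4): d=(8,-6) top-left  bias=+0
    (5,1)@(11, 3): e=[18,0,-14] → .  [on edge]
    (4,2)@(9, 5): e=[14,0,-10] → .  [on edge]
    (3,3)@(7, 7): e=[10,0,-6] → .  [on edge]
    (2,4)@(5, 9): e=[6,0,-2] → .  [on edge]
    (1,5)@(3, 11): e=[2,0,2] → X  [on edge]
    (2,5)@(5, 11): e=[-14,4,14] → .
    (0,6)@(1, 13): e=[-2,0,6] → .  [on edge]
    (1,6)@(3, 13): e=[-18,4,18] → .
  covered (1 px):
    . . . . . .
    . . . . . .
    . . . . . .
    . . . . . .
    . . . . . .
    . X . . . .
    . . . . . .
T1:
  2·area = 80
  edge (2, 0)→(10, 8): d=(8,8) right/bottom  bias=-1
  edge (10, 8)→(2, 10): d=(-8,2) right/bottom  bias=-1
  edge (2, 10)→(2, 0): d=(0,-10) top-left  bias=+0
    (1,0)@(3, 1): e=[0,70,10] → .  [on edge]
    (1,1)@(3, 3): e=[16,54,10] → X
    (2,1)@(5, 3): e=[0,50,30] → .  [on edge]
    (1,2)@(3, 5): e=[32,38,10] → X
    (2,2)@(5, 5): e=[16,34,30] → X
    (3,2)@(7, 5): e=[0,30,50] → .  [on edge]
    (1,3)@(3, 7): e=[48,22,10] → X
    (3,3)@(7, 7): e=[16,14,50] → X
    (4,3)@(9, 7): e=[0,10,70] → .  [on edge]
    (1,4)@(3, 9): e=[64,6,10] → X
    (3,4)@(7, 9): e=[32,-2,50] → .
    (5,4)@(11, 9): e=[0,-10,90] → .  [on edge]
  covered (8 px):
    . . . . . .
    . X . . . .
    . X X . . .
    . X X X . .
    . X X . . .
    . . . . . .
    . . . . . .

Result: 9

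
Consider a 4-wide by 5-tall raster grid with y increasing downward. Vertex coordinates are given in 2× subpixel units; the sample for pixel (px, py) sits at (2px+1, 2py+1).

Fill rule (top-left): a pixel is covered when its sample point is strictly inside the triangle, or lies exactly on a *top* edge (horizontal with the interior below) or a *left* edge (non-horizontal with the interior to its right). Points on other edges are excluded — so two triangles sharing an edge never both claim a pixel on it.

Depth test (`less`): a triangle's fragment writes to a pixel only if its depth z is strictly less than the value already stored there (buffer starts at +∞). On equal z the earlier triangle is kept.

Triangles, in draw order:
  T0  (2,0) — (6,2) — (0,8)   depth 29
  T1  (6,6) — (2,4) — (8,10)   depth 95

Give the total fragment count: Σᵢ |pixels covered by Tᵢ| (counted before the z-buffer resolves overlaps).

T0:
  2·area = 36
  edge (2, 0)→(6, 2): d=(4,2) right/bottom  bias=-1
  edge (6, 2)→(0, 8): d=(-6,6) right/bottom  bias=-1
  edge (0, 8)→(2, 0): d=(2,-8) top-left  bias=+0
    (1,0)@(3, 1): e=[2,24,10] → █
    (2,0)@(5, 1): e=[-2,12,26] → ·
    (3,0)@(7, 1): e=[-6,0,42] → ·  [on edge]
    (1,1)@(3, 3): e=[10,12,14] → █
    (2,1)@(5, 3): e=[6,0,30] → ·  [on edge]
    (0,2)@(1, 5): e=[22,12,2] → █
    (1,2)@(3, 5): e=[18,0,18] → ·  [on edge]
    (0,3)@(1, 7): e=[30,0,6] → ·  [on edge]
  covered (3 px):
    · █ · ·
    · █ · ·
    █ · · ·
    · · · ·
    · · · ·
T1:
  2·area = 12  (B↔C swapped to make it positive)
  edge (6, 6)→(8, 10): d=(2,4) right/bottom  bias=-1
  edge (8, 10)→(2, 4): d=(-6,-6) top-left  bias=+0
  edge (2, 4)→(6, 6): d=(4,2) right/bottom  bias=-1
    (0,1)@(1, 3): e=[14,0,-2] → ·  [on edge]
    (1,2)@(3, 5): e=[10,0,2] → █  [on edge]
    (2,2)@(5, 5): e=[2,12,-2] → ·
    (1,3)@(3, 7): e=[14,-12,10] → ·
    (2,3)@(5, 7): e=[6,0,6] → █  [on edge]
    (3,3)@(7, 7): e=[-2,12,2] → ·
    (2,4)@(5, 9): e=[10,-12,14] → ·
    (3,4)@(7, 9): e=[2,0,10] → █  [on edge]
  covered (3 px):
    · · · ·
    · · · ·
    · █ · ·
    · · █ ·
    · · · █

Result: 6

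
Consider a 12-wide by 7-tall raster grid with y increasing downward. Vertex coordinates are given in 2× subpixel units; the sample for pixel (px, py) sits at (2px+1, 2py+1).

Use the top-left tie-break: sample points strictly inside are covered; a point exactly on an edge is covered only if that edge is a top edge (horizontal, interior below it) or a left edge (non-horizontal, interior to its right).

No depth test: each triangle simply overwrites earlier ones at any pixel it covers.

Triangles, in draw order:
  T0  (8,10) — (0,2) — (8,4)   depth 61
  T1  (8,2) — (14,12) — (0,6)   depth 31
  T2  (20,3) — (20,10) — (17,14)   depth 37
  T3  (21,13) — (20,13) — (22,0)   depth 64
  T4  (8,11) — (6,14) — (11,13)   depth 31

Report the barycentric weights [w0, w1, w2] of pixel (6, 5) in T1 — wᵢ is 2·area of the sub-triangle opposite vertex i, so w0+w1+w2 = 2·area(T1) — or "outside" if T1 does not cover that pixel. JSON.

T0:
  2·area = 48
  edge (8, 10)→(0, 2): d=(-8,-8) top-left  bias=+0
  edge (0, 2)→(8, 4): d=(8,2) right/bottom  bias=-1
  edge (8, 4)→(8, 10): d=(0,6) right/bottom  bias=-1
    (0,1)@(1, 3): e=[0,6,42] → X  [on edge]
    (1,1)@(3, 3): e=[16,2,30] → X
    (2,1)@(5, 3): e=[32,-2,18] → .
    (0,2)@(1, 5): e=[-16,22,42] → .
    (1,2)@(3, 5): e=[0,18,30] → X  [on edge]
    (2,2)@(5, 5): e=[16,14,18] → X
    (3,2)@(7, 5): e=[32,10,6] → X
    (4,2)@(9, 5): e=[48,6,-6] → .
    (1,3)@(3, 7): e=[-16,34,30] → .
    (2,3)@(5, 7): e=[0,30,18] → X  [on edge]
    (4,3)@(9, 7): e=[32,22,-6] → .
    (2,4)@(5, 9): e=[-16,46,18] → .
    (3,4)@(7, 9): e=[0,42,6] → X  [on edge]
    (4,5)@(9, 11): e=[0,54,-6] → .  [on edge]
    (5,6)@(11, 13): e=[0,66,-18] → .  [on edge]
  covered (8 px):
    . . . . . . . . . . . .
    X X . . . . . . . . . .
    . X X X . . . . . . . .
    . . X X . . . . . . . .
    . . . X . . . . . . . .
    . . . . . . . . . . . .
    . . . . . . . . . . . .
T1:
  2·area = 104
  edge (8, 2)→(14, 12): d=(6,10) right/bottom  bias=-1
  edge (14, 12)→(0, 6): d=(-14,-6) top-left  bias=+0
  edge (0, 6)→(8, 2): d=(8,-4) top-left  bias=+0
    (3,1)@(7, 3): e=[16,84,4] → X
    (4,1)@(9, 3): e=[-4,96,12] → .
    (1,2)@(3, 5): e=[68,32,4] → X
    (2,2)@(5, 5): e=[48,44,12] → X
    (4,2)@(9, 5): e=[8,68,28] → X
    (5,2)@(11, 5): e=[-12,80,36] → .
    (1,3)@(3, 7): e=[80,4,20] → X
    (5,3)@(11, 7): e=[0,52,52] → .  [on edge]
    (1,4)@(3, 9): e=[92,-24,36] → .
    (2,4)@(5, 9): e=[72,-12,44] → .
    (3,4)@(7, 9): e=[52,0,52] → X  [on edge]
    (5,4)@(11, 9): e=[12,24,68] → X
  covered (13 px):
    . . . . . . . . . . . .
    . . . X . . . . . . . .
    . X X X X . . . . . . .
    . X X X X . . . . . . .
    . . . X X X . . . . . .
    . . . . . . X . . . . .
    . . . . . . . . . . . .
T2:
  2·area = 21
  edge (20, 3)→(20, 10): d=(0,7) right/bottom  bias=-1
  edge (20, 10)→(17, 14): d=(-3,4) right/bottom  bias=-1
  edge (17, 14)→(20, 3): d=(3,-11) top-left  bias=+0
    (9,3)@(19, 7): e=[7,13,1] → X
    (10,3)@(21, 7): e=[-7,5,23] → .
    (9,4)@(19, 9): e=[7,7,7] → X
    (10,4)@(21, 9): e=[-7,-1,29] → .
    (9,5)@(19, 11): e=[7,1,13] → X
    (10,5)@(21, 11): e=[-7,-7,35] → .
    (9,6)@(19, 13): e=[7,-5,19] → .
  covered (3 px):
    . . . . . . . . . . . .
    . . . . . . . . . . . .
    . . . . . . . . . . . .
    . . . . . . . . . X . .
    . . . . . . . . . X . .
    . . . . . . . . . X . .
    . . . . . . . . . . . .
T3:
  2·area = 13
  edge (21, 13)→(20, 13): d=(-1,0) right/bottom  bias=-1
  edge (20, 13)→(22, 0): d=(2,-13) top-left  bias=+0
  edge (22, 0)→(21, 13): d=(-1,13) right/bottom  bias=-1
    (10,3)@(21, 7): e=[6,1,6] → X
    (11,3)@(23, 7): e=[6,27,-20] → .
    (10,4)@(21, 9): e=[4,5,4] → X
    (11,4)@(23, 9): e=[4,31,-22] → .
    (10,5)@(21, 11): e=[2,9,2] → X
    (11,5)@(23, 11): e=[2,35,-24] → .
    (0,6)@(1, 13): e=[0,-247,260] → .  [on edge]
    (1,6)@(3, 13): e=[0,-221,234] → .  [on edge]
    (2,6)@(5, 13): e=[0,-195,208] → .  [on edge]
    (3,6)@(7, 13): e=[0,-169,182] → .  [on edge]
    (4,6)@(9, 13): e=[0,-143,156] → .  [on edge]
    (5,6)@(11, 13): e=[0,-117,130] → .  [on edge]
    (6,6)@(13, 13): e=[0,-91,104] → .  [on edge]
    (7,6)@(15, 13): e=[0,-65,78] → .  [on edge]
    (8,6)@(17, 13): e=[0,-39,52] → .  [on edge]
    (9,6)@(19, 13): e=[0,-13,26] → .  [on edge]
    (10,6)@(21, 13): e=[0,13,0] → .  [on edge]
    (11,6)@(23, 13): e=[0,39,-26] → .  [on edge]
  covered (3 px):
    . . . . . . . . . . . .
    . . . . . . . . . . . .
    . . . . . . . . . . . .
    . . . . . . . . . . X .
    . . . . . . . . . . X .
    . . . . . . . . . . X .
    . . . . . . . . . . . .
T4:
  2·area = 13  (B↔C swapped to make it positive)
  edge (8, 11)→(11, 13): d=(3,2) right/bottom  bias=-1
  edge (11, 13)→(6, 14): d=(-5,1) right/bottom  bias=-1
  edge (6, 14)→(8, 11): d=(2,-3) top-left  bias=+0
    (2,4)@(5, 9): e=[0,26,-13] → .  [on edge]
    (10,5)@(21, 11): e=[-26,0,39] → .  [on edge]
    (3,6)@(7, 13): e=[8,4,1] → X
    (4,6)@(9, 13): e=[4,2,7] → X
    (5,6)@(11, 13): e=[0,0,13] → .  [on edge]
  covered (2 px):
    . . . . . . . . . . . .
    . . . . . . . . . . . .
    . . . . . . . . . . . .
    . . . . . . . . . . . .
    . . . . . . . . . . . .
    . . . . . . . . . . . .
    . . . X X . . . . . . .

Final: [8,92,4]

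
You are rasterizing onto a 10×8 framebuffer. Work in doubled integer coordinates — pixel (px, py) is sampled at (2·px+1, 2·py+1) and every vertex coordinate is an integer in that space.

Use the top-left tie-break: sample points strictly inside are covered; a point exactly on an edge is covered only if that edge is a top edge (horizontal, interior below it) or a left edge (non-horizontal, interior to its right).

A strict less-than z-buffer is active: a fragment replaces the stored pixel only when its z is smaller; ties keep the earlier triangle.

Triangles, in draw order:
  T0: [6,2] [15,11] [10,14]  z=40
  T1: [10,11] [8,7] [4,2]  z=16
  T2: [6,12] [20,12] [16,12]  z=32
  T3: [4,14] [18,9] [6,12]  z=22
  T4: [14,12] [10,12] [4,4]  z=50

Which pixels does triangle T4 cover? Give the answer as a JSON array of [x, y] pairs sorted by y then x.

T0:
  2·area = 72
  edge (6, 2)→(15, 11): d=(9,9) right/bottom  bias=-1
  edge (15, 11)→(10, 14): d=(-5,3) right/bottom  bias=-1
  edge (10, 14)→(6, 2): d=(-4,-12) top-left  bias=+0
    (2,0)@(5, 1): e=[0,80,-8] → ·  [on edge]
    (3,1)@(7, 3): e=[0,64,8] → ·  [on edge]
    (3,2)@(7, 5): e=[18,54,0] → #  [on edge]
    (4,2)@(9, 5): e=[0,48,24] → ·  [on edge]
    (3,3)@(7, 7): e=[36,44,-8] → ·
    (4,3)@(9, 7): e=[18,38,16] → #
    (5,3)@(11, 7): e=[0,32,40] → ·  [on edge]
    (4,4)@(9, 9): e=[36,28,8] → #
    (5,4)@(11, 9): e=[18,22,32] → #
    (6,4)@(13, 9): e=[0,16,56] → ·  [on edge]
    (4,5)@(9, 11): e=[54,18,0] → #  [on edge]
    (6,5)@(13, 11): e=[18,6,48] → #
    (7,5)@(15, 11): e=[0,0,72] → ·  [on edge]
    (8,6)@(17, 13): e=[0,-16,88] → ·  [on edge]
    (9,7)@(19, 15): e=[0,-32,104] → ·  [on edge]
  covered (8 px):
    · · · · · · · · · ·
    · · · · · · · · · ·
    · · · # · · · · · ·
    · · · · # · · · · ·
    · · · · # # · · · ·
    · · · · # # # · · ·
    · · · · · # · · · ·
    · · · · · · · · · ·
T1:
  2·area = 6  (B↔C swapped to make it positive)
  edge (10, 11)→(4, 2): d=(-6,-9) top-left  bias=+0
  edge (4, 2)→(8, 7): d=(4,5) right/bottom  bias=-1
  edge (8, 7)→(10, 11): d=(2,4) right/bottom  bias=-1
    (2,0)@(5, 1): e=[15,-9,0] → ·  [on edge]
    (3,2)@(7, 5): e=[9,-3,0] → ·  [on edge]
    (4,4)@(9, 9): e=[3,3,0] → ·  [on edge]
    (5,6)@(11, 13): e=[-3,9,0] → ·  [on edge]
  covered (0 px):
    · · · · · · · · · ·
    · · · · · · · · · ·
    · · · · · · · · · ·
    · · · · · · · · · ·
    · · · · · · · · · ·
    · · · · · · · · · ·
    · · · · · · · · · ·
    · · · · · · · · · ·
T2:
  degenerate (2·area = 0) — covers nothing
T3:
  2·area = 18  (B↔C swapped to make it positive)
  edge (4, 14)→(6, 12): d=(2,-2) top-left  bias=+0
  edge (6, 12)→(18, 9): d=(12,-3) top-left  bias=+0
  edge (18, 9)→(4, 14): d=(-14,5) right/bottom  bias=-1
    (8,0)@(17, 1): e=[0,-99,117] → ·  [on edge]
    (7,1)@(15, 3): e=[0,-81,99] → ·  [on edge]
    (6,2)@(13, 5): e=[0,-63,81] → ·  [on edge]
    (5,3)@(11, 7): e=[0,-45,63] → ·  [on edge]
    (4,4)@(9, 9): e=[0,-27,45] → ·  [on edge]
    (3,5)@(7, 11): e=[0,-9,27] → ·  [on edge]
    (5,5)@(11, 11): e=[8,3,7] → #
    (6,5)@(13, 11): e=[12,9,-3] → ·
    (2,6)@(5, 13): e=[0,9,9] → #  [on edge]
    (3,6)@(7, 13): e=[4,15,-1] → ·
    (5,6)@(11, 13): e=[12,27,-21] → ·
    (1,7)@(3, 15): e=[0,27,-9] → ·  [on edge]
  covered (2 px):
    · · · · · · · · · ·
    · · · · · · · · · ·
    · · · · · · · · · ·
    · · · · · · · · · ·
    · · · · · · · · · ·
    · · · · · # · · · ·
    · · # · · · · · · ·
    · · · · · · · · · ·
T4:
  2·area = 32
  edge (14, 12)→(10, 12): d=(-4,0) right/bottom  bias=-1
  edge (10, 12)→(4, 4): d=(-6,-8) top-left  bias=+0
  edge (4, 4)→(14, 12): d=(10,8) right/bottom  bias=-1
    (2,2)@(5, 5): e=[28,2,2] → #
    (3,2)@(7, 5): e=[28,18,-14] → ·
    (2,3)@(5, 7): e=[20,-10,22] → ·
    (3,3)@(7, 7): e=[20,6,6] → #
    (4,3)@(9, 7): e=[20,22,-10] → ·
    (3,4)@(7, 9): e=[12,-6,26] → ·
    (4,4)@(9, 9): e=[12,10,10] → #
    (5,4)@(11, 9): e=[12,26,-6] → ·
    (4,5)@(9, 11): e=[4,-2,30] → ·
    (5,5)@(11, 11): e=[4,14,14] → #
    (6,5)@(13, 11): e=[4,30,-2] → ·
    (5,6)@(11, 13): e=[-4,2,34] → ·
  covered (4 px):
    · · · · · · · · · ·
    · · · · · · · · · ·
    · · # · · · · · · ·
    · · · # · · · · · ·
    · · · · # · · · · ·
    · · · · · # · · · ·
    · · · · · · · · · ·
    · · · · · · · · · ·

Final: [[2,2],[3,3],[4,4],[5,5]]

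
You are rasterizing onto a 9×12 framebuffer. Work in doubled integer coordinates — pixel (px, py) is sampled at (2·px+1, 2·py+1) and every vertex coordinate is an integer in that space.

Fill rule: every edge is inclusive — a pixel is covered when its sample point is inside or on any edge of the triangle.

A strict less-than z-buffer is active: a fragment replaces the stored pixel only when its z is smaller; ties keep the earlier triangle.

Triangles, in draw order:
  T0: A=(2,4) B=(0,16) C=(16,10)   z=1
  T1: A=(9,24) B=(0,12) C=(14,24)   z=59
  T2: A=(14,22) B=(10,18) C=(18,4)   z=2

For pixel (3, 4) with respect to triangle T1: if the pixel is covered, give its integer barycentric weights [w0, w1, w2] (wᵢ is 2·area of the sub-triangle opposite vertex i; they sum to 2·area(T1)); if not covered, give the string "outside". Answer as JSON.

T0:
  2·area = 180  (B↔C swapped to make it positive)
  edge (2, 4)→(16, 10): d=(14,6) inclusive
  edge (16, 10)→(0, 16): d=(-16,6) inclusive
  edge (0, 16)→(2, 4): d=(2,-12) inclusive
    (1,2)@(3, 5): e=[8,158,14] → X
    (2,2)@(5, 5): e=[-4,146,38] → .
    (1,3)@(3, 7): e=[36,126,18] → X
    (2,3)@(5, 7): e=[24,114,42] → X
    (3,3)@(7, 7): e=[12,102,66] → X
    (4,3)@(9, 7): e=[0,90,90] → X  [on edge]
    (5,3)@(11, 7): e=[-12,78,114] → .
    (1,4)@(3, 9): e=[64,94,22] → X
    (5,4)@(11, 9): e=[16,46,118] → X
    (6,4)@(13, 9): e=[4,34,142] → X
    (7,4)@(15, 9): e=[-8,22,166] → .
    (0,5)@(1, 11): e=[104,74,2] → X
  covered (23 px):
    . . . . . . . . .
    . . . . . . . . .
    . X . . . . . . .
    . X X X X . . . .
    . X X X X X X . .
    X X X X X X X . .
    X X X X . . . . .
    X . . . . . . . .
    . . . . . . . . .
    . . . . . . . . .
    . . . . . . . . .
    . . . . . . . . .
T1:
  2·area = 60
  edge (9, 24)→(0, 12): d=(-9,-12) inclusive
  edge (0, 12)→(14, 24): d=(14,12) inclusive
  edge (14, 24)→(9, 24): d=(-5,0) inclusive
    (0,6)@(1, 13): e=[3,2,55] → X
    (1,6)@(3, 13): e=[27,-22,55] → .
    (0,7)@(1, 15): e=[-15,30,45] → .
    (1,7)@(3, 15): e=[9,6,45] → X
    (2,7)@(5, 15): e=[33,-18,45] → .
    (1,8)@(3, 17): e=[-9,34,35] → .
    (2,8)@(5, 17): e=[15,10,35] → X
    (3,8)@(7, 17): e=[39,-14,35] → .
    (2,9)@(5, 19): e=[-3,38,25] → .
    (3,9)@(7, 19): e=[21,14,25] → X
    (4,9)@(9, 19): e=[45,-10,25] → .
    (3,10)@(7, 21): e=[3,42,15] → X
  covered (8 px):
    . . . . . . . . .
    . . . . . . . . .
    . . . . . . . . .
    . . . . . . . . .
    . . . . . . . . .
    . . . . . . . . .
    X . . . . . . . .
    . X . . . . . . .
    . . X . . . . . .
    . . . X . . . . .
    . . . X X . . . .
    . . . . X X . . .
T2:
  2·area = 88
  edge (14, 22)→(10, 18): d=(-4,-4) inclusive
  edge (10, 18)→(18, 4): d=(8,-14) inclusive
  edge (18, 4)→(14, 22): d=(-4,18) inclusive
    (8,3)@(17, 7): e=[72,10,6] → X
    (0,4)@(1, 9): e=[0,-198,286] → .  [on edge]
    (8,4)@(17, 9): e=[64,26,-2] → .
    (1,5)@(3, 11): e=[0,-154,242] → .  [on edge]
    (7,5)@(15, 11): e=[48,14,26] → X
    (8,5)@(17, 11): e=[56,42,-10] → .
    (2,6)@(5, 13): e=[0,-110,198] → .  [on edge]
    (6,6)@(13, 13): e=[32,2,54] → X
    (8,6)@(17, 13): e=[48,58,-18] → .
    (3,7)@(7, 15): e=[0,-66,154] → .  [on edge]
    (6,7)@(13, 15): e=[24,18,46] → X
    (8,7)@(17, 15): e=[40,74,-26] → .
    (4,8)@(9, 17): e=[0,-22,110] → .  [on edge]
    (5,9)@(11, 19): e=[0,22,66] → X  [on edge]
    (6,10)@(13, 21): e=[0,66,22] → X  [on edge]
    (7,11)@(15, 23): e=[0,110,-22] → .  [on edge]
  covered (12 px):
    . . . . . . . . .
    . . . . . . . . .
    . . . . . . . . .
    . . . . . . . . X
    . . . . . . . . .
    . . . . . . . X .
    . . . . . . X X .
    . . . . . . X X .
    . . . . . X X X .
    . . . . . X X . .
    . . . . . . X . .
    . . . . . . . . .

Final: "outside"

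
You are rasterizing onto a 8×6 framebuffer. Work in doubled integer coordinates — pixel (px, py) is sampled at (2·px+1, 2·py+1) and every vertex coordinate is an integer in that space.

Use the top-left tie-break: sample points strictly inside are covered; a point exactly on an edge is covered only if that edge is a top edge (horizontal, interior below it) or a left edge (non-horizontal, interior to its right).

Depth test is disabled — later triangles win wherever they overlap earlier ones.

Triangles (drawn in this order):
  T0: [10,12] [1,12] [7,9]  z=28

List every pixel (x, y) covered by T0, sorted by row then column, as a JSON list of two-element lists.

T0:
  2·area = 27
  edge (10, 12)→(1, 12): d=(-9,0) right/bottom  bias=-1
  edge (1, 12)→(7, 9): d=(6,-3) top-left  bias=+0
  edge (7, 9)→(10, 12): d=(3,3) right/bottom  bias=-1
    (0,1)@(1, 3): e=[81,-54,0] → .  [on edge]
    (1,2)@(3, 5): e=[63,-36,0] → .  [on edge]
    (7,2)@(15, 5): e=[63,0,-36] → .  [on edge]
    (2,3)@(5, 7): e=[45,-18,0] → .  [on edge]
    (5,3)@(11, 7): e=[45,0,-18] → .  [on edge]
    (3,4)@(7, 9): e=[27,0,0] → .  [on edge]
    (1,5)@(3, 11): e=[9,0,18] → X  [on edge]
    (2,5)@(5, 11): e=[9,6,12] → X
    (3,5)@(7, 11): e=[9,12,6] → X
    (4,5)@(9, 11): e=[9,18,0] → .  [on edge]
  covered (3 px):
    . . . . . . . .
    . . . . . . . .
    . . . . . . . .
    . . . . . . . .
    . . . . . . . .
    . X X X . . . .

Final: [[1,5],[2,5],[3,5]]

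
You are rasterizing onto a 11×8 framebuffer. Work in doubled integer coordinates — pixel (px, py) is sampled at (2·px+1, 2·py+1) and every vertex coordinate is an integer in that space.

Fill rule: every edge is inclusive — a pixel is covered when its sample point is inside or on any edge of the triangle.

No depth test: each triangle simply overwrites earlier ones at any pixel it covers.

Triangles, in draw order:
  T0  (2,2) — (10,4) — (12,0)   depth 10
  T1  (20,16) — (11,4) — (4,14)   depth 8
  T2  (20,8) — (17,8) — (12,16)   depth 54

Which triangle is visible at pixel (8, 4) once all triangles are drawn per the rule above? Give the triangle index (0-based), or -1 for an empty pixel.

T0:
  2·area = 36  (B↔C swapped to make it positive)
  edge (2, 2)→(12, 0): d=(10,-2) inclusive
  edge (12, 0)→(10, 4): d=(-2,4) inclusive
  edge (10, 4)→(2, 2): d=(-8,-2) inclusive
    (3,0)@(7, 1): e=[0,18,18] → #  [on edge]
    (4,0)@(9, 1): e=[4,10,22] → #
    (5,0)@(11, 1): e=[8,2,26] → #
    (6,0)@(13, 1): e=[12,-6,30] → ·
    (3,1)@(7, 3): e=[20,14,2] → #
    (5,1)@(11, 3): e=[28,-2,10] → ·
    (3,2)@(7, 5): e=[40,10,-14] → ·
    (4,2)@(9, 5): e=[44,2,-10] → ·
  covered (5 px):
    · · · # # # · · · · ·
    · · · # # · · · · · ·
    · · · · · · · · · · ·
    · · · · · · · · · · ·
    · · · · · · · · · · ·
    · · · · · · · · · · ·
    · · · · · · · · · · ·
    · · · · · · · · · · ·
T1:
  2·area = 174  (B↔C swapped to make it positive)
  edge (20, 16)→(4, 14): d=(-16,-2) inclusive
  edge (4, 14)→(11, 4): d=(7,-10) inclusive
  edge (11, 4)→(20, 16): d=(9,12) inclusive
    (5,2)@(11, 5): e=[158,7,9] → #
    (6,2)@(13, 5): e=[162,27,-15] → ·
    (4,3)@(9, 7): e=[122,1,51] → #
    (6,3)@(13, 7): e=[130,41,3] → #
    (7,3)@(15, 7): e=[134,61,-21] → ·
    (4,4)@(9, 9): e=[90,15,69] → #
    (7,4)@(15, 9): e=[102,75,-3] → ·
    (3,5)@(7, 11): e=[54,9,111] → #
    (7,5)@(15, 11): e=[70,89,15] → #
    (8,5)@(17, 11): e=[74,109,-9] → ·
    (2,6)@(5, 13): e=[18,3,153] → #
    (8,6)@(17, 13): e=[42,123,9] → #
  covered (23 px):
    · · · · · · · · · · ·
    · · · · · · · · · · ·
    · · · · · # · · · · ·
    · · · · # # # · · · ·
    · · · · # # # · · · ·
    · · · # # # # # · · ·
    · · # # # # # # # · ·
    · · · · · · # # # # ·
T2:
  2·area = 24  (B↔C swapped to make it positive)
  edge (20, 8)→(12, 16): d=(-8,8) inclusive
  edge (12, 16)→(17, 8): d=(5,-8) inclusive
  edge (17, 8)→(20, 8): d=(3,0) inclusive
    (10,3)@(21, 7): e=[0,27,-3] → ·  [on edge]
    (8,4)@(17, 9): e=[16,5,3] → #
    (9,4)@(19, 9): e=[0,21,3] → #  [on edge]
    (10,4)@(21, 9): e=[-16,37,3] → ·
    (8,5)@(17, 11): e=[0,15,9] → #  [on edge]
    (9,5)@(19, 11): e=[-16,31,9] → ·
    (7,6)@(15, 13): e=[0,9,15] → #  [on edge]
    (8,6)@(17, 13): e=[-16,25,15] → ·
    (6,7)@(13, 15): e=[0,3,21] → #  [on edge]
    (7,7)@(15, 15): e=[-16,19,21] → ·
  covered (5 px):
    · · · · · · · · · · ·
    · · · · · · · · · · ·
    · · · · · · · · · · ·
    · · · · · · · · · · ·
    · · · · · · · · # # ·
    · · · · · · · · # · ·
    · · · · · · · # · · ·
    · · · · · · # · · · ·

Z-buffer (winner per pixel, '.' = empty):
  . . . 0 0 0 . . . . .
  . . . 0 0 . . . . . .
  . . . . . 1 . . . . .
  . . . . 1 1 1 . . . .
  . . . . 1 1 1 . 2 2 .
  . . . 1 1 1 1 1 2 . .
  . . 1 1 1 1 1 2 1 . .
  . . . . . . 2 1 1 1 .

Result: 2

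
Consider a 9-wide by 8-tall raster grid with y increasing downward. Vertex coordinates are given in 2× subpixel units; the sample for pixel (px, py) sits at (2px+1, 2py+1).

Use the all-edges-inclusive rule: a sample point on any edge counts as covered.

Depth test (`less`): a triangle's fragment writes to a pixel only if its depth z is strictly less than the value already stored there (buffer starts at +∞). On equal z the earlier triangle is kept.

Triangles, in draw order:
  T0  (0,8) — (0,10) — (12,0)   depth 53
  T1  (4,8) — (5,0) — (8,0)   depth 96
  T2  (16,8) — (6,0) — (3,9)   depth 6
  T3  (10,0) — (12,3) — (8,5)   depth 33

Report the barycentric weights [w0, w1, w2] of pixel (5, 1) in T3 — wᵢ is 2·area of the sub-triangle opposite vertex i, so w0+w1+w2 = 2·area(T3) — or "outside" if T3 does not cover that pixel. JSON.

T0:
  2·area = 24  (B↔C swapped to make it positive)
  edge (0, 8)→(12, 0): d=(12,-8) inclusive
  edge (12, 0)→(0, 10): d=(-12,10) inclusive
  edge (0, 10)→(0, 8): d=(0,-2) inclusive
    (2,2)@(5, 5): e=[4,10,10] → #
    (3,2)@(7, 5): e=[20,-10,14] → ·
    (1,3)@(3, 7): e=[12,6,6] → #
    (2,3)@(5, 7): e=[28,-14,10] → ·
    (0,4)@(1, 9): e=[20,2,2] → #
    (1,4)@(3, 9): e=[36,-18,6] → ·
    (0,5)@(1, 11): e=[44,-22,2] → ·
  covered (3 px):
    · · · · · · · · ·
    · · · · · · · · ·
    · · # · · · · · ·
    · # · · · · · · ·
    # · · · · · · · ·
    · · · · · · · · ·
    · · · · · · · · ·
    · · · · · · · · ·
T1:
  2·area = 24
  edge (4, 8)→(5, 0): d=(1,-8) inclusive
  edge (5, 0)→(8, 0): d=(3,0) inclusive
  edge (8, 0)→(4, 8): d=(-4,8) inclusive
    (2,0)@(5, 1): e=[1,3,20] → #
    (3,0)@(7, 1): e=[17,3,4] → #
    (4,0)@(9, 1): e=[33,3,-12] → ·
    (2,1)@(5, 3): e=[3,9,12] → #
    (3,1)@(7, 3): e=[19,9,-4] → ·
    (2,2)@(5, 5): e=[5,15,4] → #
    (3,2)@(7, 5): e=[21,15,-12] → ·
    (2,3)@(5, 7): e=[7,21,-4] → ·
  covered (4 px):
    · · # # · · · · ·
    · · # · · · · · ·
    · · # · · · · · ·
    · · · · · · · · ·
    · · · · · · · · ·
    · · · · · · · · ·
    · · · · · · · · ·
    · · · · · · · · ·
T2:
  2·area = 114  (B↔C swapped to make it positive)
  edge (16, 8)→(3, 9): d=(-13,1) inclusive
  edge (3, 9)→(6, 0): d=(3,-9) inclusive
  edge (6, 0)→(16, 8): d=(10,8) inclusive
    (3,0)@(7, 1): e=[100,12,2] → #
    (4,0)@(9, 1): e=[98,30,-14] → ·
    (2,1)@(5, 3): e=[76,0,38] → #  [on edge]
    (4,1)@(9, 3): e=[72,36,6] → #
    (5,1)@(11, 3): e=[70,54,-10] → ·
    (2,2)@(5, 5): e=[50,6,58] → #
    (5,2)@(11, 5): e=[44,60,10] → #
    (6,2)@(13, 5): e=[42,78,-6] → ·
    (2,3)@(5, 7): e=[24,12,78] → #
    (6,3)@(13, 7): e=[16,84,14] → #
    (7,3)@(15, 7): e=[14,102,-2] → ·
    (1,4)@(3, 9): e=[0,0,114] → #  [on edge]
    (0,7)@(1, 15): e=[-76,0,190] → ·  [on edge]
  covered (14 px):
    · · · # · · · · ·
    · · # # # · · · ·
    · · # # # # · · ·
    · · # # # # # · ·
    · # · · · · · · ·
    · · · · · · · · ·
    · · · · · · · · ·
    · · · · · · · · ·
T3:
  2·area = 16
  edge (10, 0)→(12, 3): d=(2,3) inclusive
  edge (12, 3)→(8, 5): d=(-4,2) inclusive
  edge (8, 5)→(10, 0): d=(2,-5) inclusive
    (4,1)@(9, 3): e=[9,6,1] → #
    (5,1)@(11, 3): e=[3,2,11] → #
    (6,1)@(13, 3): e=[-3,-2,21] → ·
    (4,2)@(9, 5): e=[13,-2,5] → ·
    (5,2)@(11, 5): e=[7,-6,15] → ·
  covered (2 px):
    · · · · · · · · ·
    · · · · # # · · ·
    · · · · · · · · ·
    · · · · · · · · ·
    · · · · · · · · ·
    · · · · · · · · ·
    · · · · · · · · ·
    · · · · · · · · ·

Answer: [2,11,3]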